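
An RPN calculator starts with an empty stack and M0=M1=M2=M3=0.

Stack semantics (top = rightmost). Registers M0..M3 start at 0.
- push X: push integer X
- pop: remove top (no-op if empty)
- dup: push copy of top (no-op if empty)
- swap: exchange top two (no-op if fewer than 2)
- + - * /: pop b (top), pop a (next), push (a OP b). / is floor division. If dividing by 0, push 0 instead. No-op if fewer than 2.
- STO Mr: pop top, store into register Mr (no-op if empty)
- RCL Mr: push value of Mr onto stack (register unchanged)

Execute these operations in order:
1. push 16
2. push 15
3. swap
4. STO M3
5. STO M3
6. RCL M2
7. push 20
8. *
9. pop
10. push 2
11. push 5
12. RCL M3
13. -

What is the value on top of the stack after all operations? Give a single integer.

After op 1 (push 16): stack=[16] mem=[0,0,0,0]
After op 2 (push 15): stack=[16,15] mem=[0,0,0,0]
After op 3 (swap): stack=[15,16] mem=[0,0,0,0]
After op 4 (STO M3): stack=[15] mem=[0,0,0,16]
After op 5 (STO M3): stack=[empty] mem=[0,0,0,15]
After op 6 (RCL M2): stack=[0] mem=[0,0,0,15]
After op 7 (push 20): stack=[0,20] mem=[0,0,0,15]
After op 8 (*): stack=[0] mem=[0,0,0,15]
After op 9 (pop): stack=[empty] mem=[0,0,0,15]
After op 10 (push 2): stack=[2] mem=[0,0,0,15]
After op 11 (push 5): stack=[2,5] mem=[0,0,0,15]
After op 12 (RCL M3): stack=[2,5,15] mem=[0,0,0,15]
After op 13 (-): stack=[2,-10] mem=[0,0,0,15]

Answer: -10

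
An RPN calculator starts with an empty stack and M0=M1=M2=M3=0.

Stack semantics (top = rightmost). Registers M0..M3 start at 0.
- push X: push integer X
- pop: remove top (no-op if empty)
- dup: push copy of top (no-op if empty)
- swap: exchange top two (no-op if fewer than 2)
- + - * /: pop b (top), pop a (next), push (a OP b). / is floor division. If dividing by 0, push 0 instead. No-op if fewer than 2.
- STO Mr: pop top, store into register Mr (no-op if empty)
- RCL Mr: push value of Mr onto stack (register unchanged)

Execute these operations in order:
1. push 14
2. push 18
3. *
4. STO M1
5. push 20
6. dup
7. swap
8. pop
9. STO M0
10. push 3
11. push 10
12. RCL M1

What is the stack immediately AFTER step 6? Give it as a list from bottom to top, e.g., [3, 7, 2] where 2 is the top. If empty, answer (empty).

After op 1 (push 14): stack=[14] mem=[0,0,0,0]
After op 2 (push 18): stack=[14,18] mem=[0,0,0,0]
After op 3 (*): stack=[252] mem=[0,0,0,0]
After op 4 (STO M1): stack=[empty] mem=[0,252,0,0]
After op 5 (push 20): stack=[20] mem=[0,252,0,0]
After op 6 (dup): stack=[20,20] mem=[0,252,0,0]

[20, 20]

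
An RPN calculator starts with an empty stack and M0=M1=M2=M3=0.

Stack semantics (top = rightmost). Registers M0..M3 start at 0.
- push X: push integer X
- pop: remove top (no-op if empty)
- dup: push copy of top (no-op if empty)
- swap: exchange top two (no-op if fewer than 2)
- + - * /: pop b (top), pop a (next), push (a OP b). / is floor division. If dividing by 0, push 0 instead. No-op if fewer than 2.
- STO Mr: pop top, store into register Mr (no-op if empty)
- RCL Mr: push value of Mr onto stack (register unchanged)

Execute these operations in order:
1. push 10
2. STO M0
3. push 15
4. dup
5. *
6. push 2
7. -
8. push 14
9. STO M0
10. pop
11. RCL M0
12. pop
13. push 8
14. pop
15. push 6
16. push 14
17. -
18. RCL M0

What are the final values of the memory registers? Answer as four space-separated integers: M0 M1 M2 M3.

Answer: 14 0 0 0

Derivation:
After op 1 (push 10): stack=[10] mem=[0,0,0,0]
After op 2 (STO M0): stack=[empty] mem=[10,0,0,0]
After op 3 (push 15): stack=[15] mem=[10,0,0,0]
After op 4 (dup): stack=[15,15] mem=[10,0,0,0]
After op 5 (*): stack=[225] mem=[10,0,0,0]
After op 6 (push 2): stack=[225,2] mem=[10,0,0,0]
After op 7 (-): stack=[223] mem=[10,0,0,0]
After op 8 (push 14): stack=[223,14] mem=[10,0,0,0]
After op 9 (STO M0): stack=[223] mem=[14,0,0,0]
After op 10 (pop): stack=[empty] mem=[14,0,0,0]
After op 11 (RCL M0): stack=[14] mem=[14,0,0,0]
After op 12 (pop): stack=[empty] mem=[14,0,0,0]
After op 13 (push 8): stack=[8] mem=[14,0,0,0]
After op 14 (pop): stack=[empty] mem=[14,0,0,0]
After op 15 (push 6): stack=[6] mem=[14,0,0,0]
After op 16 (push 14): stack=[6,14] mem=[14,0,0,0]
After op 17 (-): stack=[-8] mem=[14,0,0,0]
After op 18 (RCL M0): stack=[-8,14] mem=[14,0,0,0]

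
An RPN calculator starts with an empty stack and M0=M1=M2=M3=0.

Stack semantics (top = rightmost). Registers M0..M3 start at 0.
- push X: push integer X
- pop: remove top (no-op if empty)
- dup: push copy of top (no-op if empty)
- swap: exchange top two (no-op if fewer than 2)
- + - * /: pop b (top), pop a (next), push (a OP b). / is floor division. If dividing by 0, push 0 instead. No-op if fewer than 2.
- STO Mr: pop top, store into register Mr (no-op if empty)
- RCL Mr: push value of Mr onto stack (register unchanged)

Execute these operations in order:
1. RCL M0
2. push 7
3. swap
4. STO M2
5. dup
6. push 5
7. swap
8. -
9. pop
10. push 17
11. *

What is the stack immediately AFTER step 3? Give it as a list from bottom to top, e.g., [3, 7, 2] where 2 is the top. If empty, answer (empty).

After op 1 (RCL M0): stack=[0] mem=[0,0,0,0]
After op 2 (push 7): stack=[0,7] mem=[0,0,0,0]
After op 3 (swap): stack=[7,0] mem=[0,0,0,0]

[7, 0]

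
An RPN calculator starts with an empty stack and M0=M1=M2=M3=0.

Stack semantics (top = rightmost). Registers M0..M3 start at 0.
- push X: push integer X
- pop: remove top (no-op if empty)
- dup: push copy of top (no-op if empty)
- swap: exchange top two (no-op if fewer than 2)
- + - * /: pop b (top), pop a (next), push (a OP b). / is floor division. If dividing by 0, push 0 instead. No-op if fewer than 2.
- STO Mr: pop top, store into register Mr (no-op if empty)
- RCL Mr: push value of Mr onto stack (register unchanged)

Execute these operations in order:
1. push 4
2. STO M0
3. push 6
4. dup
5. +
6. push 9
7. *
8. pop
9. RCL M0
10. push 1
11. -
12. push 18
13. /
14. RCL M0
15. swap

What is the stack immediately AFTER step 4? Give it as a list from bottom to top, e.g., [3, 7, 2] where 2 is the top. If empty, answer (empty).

After op 1 (push 4): stack=[4] mem=[0,0,0,0]
After op 2 (STO M0): stack=[empty] mem=[4,0,0,0]
After op 3 (push 6): stack=[6] mem=[4,0,0,0]
After op 4 (dup): stack=[6,6] mem=[4,0,0,0]

[6, 6]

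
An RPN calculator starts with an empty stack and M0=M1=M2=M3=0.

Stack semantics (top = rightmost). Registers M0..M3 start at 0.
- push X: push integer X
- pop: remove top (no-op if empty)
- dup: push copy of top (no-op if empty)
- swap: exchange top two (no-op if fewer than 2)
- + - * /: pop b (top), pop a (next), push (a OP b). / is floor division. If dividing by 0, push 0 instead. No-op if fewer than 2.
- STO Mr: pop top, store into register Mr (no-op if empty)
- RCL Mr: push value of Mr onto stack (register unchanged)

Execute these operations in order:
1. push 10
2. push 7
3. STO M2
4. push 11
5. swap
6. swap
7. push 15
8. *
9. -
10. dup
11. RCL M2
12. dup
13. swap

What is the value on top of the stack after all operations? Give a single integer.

After op 1 (push 10): stack=[10] mem=[0,0,0,0]
After op 2 (push 7): stack=[10,7] mem=[0,0,0,0]
After op 3 (STO M2): stack=[10] mem=[0,0,7,0]
After op 4 (push 11): stack=[10,11] mem=[0,0,7,0]
After op 5 (swap): stack=[11,10] mem=[0,0,7,0]
After op 6 (swap): stack=[10,11] mem=[0,0,7,0]
After op 7 (push 15): stack=[10,11,15] mem=[0,0,7,0]
After op 8 (*): stack=[10,165] mem=[0,0,7,0]
After op 9 (-): stack=[-155] mem=[0,0,7,0]
After op 10 (dup): stack=[-155,-155] mem=[0,0,7,0]
After op 11 (RCL M2): stack=[-155,-155,7] mem=[0,0,7,0]
After op 12 (dup): stack=[-155,-155,7,7] mem=[0,0,7,0]
After op 13 (swap): stack=[-155,-155,7,7] mem=[0,0,7,0]

Answer: 7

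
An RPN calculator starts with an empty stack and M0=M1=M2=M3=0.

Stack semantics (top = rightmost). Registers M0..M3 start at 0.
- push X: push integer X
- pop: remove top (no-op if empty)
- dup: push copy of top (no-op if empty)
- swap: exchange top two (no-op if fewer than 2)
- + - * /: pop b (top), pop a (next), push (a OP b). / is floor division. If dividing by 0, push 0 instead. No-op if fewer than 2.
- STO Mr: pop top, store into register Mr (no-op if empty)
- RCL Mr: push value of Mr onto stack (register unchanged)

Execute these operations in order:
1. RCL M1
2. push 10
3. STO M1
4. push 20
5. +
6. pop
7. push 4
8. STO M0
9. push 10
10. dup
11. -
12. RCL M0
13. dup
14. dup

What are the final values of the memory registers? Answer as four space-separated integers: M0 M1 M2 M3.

After op 1 (RCL M1): stack=[0] mem=[0,0,0,0]
After op 2 (push 10): stack=[0,10] mem=[0,0,0,0]
After op 3 (STO M1): stack=[0] mem=[0,10,0,0]
After op 4 (push 20): stack=[0,20] mem=[0,10,0,0]
After op 5 (+): stack=[20] mem=[0,10,0,0]
After op 6 (pop): stack=[empty] mem=[0,10,0,0]
After op 7 (push 4): stack=[4] mem=[0,10,0,0]
After op 8 (STO M0): stack=[empty] mem=[4,10,0,0]
After op 9 (push 10): stack=[10] mem=[4,10,0,0]
After op 10 (dup): stack=[10,10] mem=[4,10,0,0]
After op 11 (-): stack=[0] mem=[4,10,0,0]
After op 12 (RCL M0): stack=[0,4] mem=[4,10,0,0]
After op 13 (dup): stack=[0,4,4] mem=[4,10,0,0]
After op 14 (dup): stack=[0,4,4,4] mem=[4,10,0,0]

Answer: 4 10 0 0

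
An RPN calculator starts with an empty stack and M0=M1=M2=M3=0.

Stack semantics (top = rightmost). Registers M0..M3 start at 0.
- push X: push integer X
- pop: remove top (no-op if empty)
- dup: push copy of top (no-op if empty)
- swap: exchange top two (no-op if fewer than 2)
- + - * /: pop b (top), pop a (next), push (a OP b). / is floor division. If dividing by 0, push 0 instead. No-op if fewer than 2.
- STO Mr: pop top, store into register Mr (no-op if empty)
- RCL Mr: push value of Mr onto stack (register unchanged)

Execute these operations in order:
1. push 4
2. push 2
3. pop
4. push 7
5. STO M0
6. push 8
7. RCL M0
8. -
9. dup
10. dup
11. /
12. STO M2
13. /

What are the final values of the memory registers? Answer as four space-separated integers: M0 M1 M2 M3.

After op 1 (push 4): stack=[4] mem=[0,0,0,0]
After op 2 (push 2): stack=[4,2] mem=[0,0,0,0]
After op 3 (pop): stack=[4] mem=[0,0,0,0]
After op 4 (push 7): stack=[4,7] mem=[0,0,0,0]
After op 5 (STO M0): stack=[4] mem=[7,0,0,0]
After op 6 (push 8): stack=[4,8] mem=[7,0,0,0]
After op 7 (RCL M0): stack=[4,8,7] mem=[7,0,0,0]
After op 8 (-): stack=[4,1] mem=[7,0,0,0]
After op 9 (dup): stack=[4,1,1] mem=[7,0,0,0]
After op 10 (dup): stack=[4,1,1,1] mem=[7,0,0,0]
After op 11 (/): stack=[4,1,1] mem=[7,0,0,0]
After op 12 (STO M2): stack=[4,1] mem=[7,0,1,0]
After op 13 (/): stack=[4] mem=[7,0,1,0]

Answer: 7 0 1 0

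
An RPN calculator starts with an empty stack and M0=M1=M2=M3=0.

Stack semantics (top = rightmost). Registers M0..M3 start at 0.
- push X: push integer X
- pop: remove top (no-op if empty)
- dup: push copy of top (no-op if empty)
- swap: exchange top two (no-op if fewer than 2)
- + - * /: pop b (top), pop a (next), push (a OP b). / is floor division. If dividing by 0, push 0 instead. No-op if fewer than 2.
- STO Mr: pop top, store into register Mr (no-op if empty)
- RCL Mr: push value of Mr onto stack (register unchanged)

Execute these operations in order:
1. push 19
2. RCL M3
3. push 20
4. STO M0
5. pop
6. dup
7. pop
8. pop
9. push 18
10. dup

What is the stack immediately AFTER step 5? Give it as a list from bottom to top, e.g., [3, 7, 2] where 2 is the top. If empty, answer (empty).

After op 1 (push 19): stack=[19] mem=[0,0,0,0]
After op 2 (RCL M3): stack=[19,0] mem=[0,0,0,0]
After op 3 (push 20): stack=[19,0,20] mem=[0,0,0,0]
After op 4 (STO M0): stack=[19,0] mem=[20,0,0,0]
After op 5 (pop): stack=[19] mem=[20,0,0,0]

[19]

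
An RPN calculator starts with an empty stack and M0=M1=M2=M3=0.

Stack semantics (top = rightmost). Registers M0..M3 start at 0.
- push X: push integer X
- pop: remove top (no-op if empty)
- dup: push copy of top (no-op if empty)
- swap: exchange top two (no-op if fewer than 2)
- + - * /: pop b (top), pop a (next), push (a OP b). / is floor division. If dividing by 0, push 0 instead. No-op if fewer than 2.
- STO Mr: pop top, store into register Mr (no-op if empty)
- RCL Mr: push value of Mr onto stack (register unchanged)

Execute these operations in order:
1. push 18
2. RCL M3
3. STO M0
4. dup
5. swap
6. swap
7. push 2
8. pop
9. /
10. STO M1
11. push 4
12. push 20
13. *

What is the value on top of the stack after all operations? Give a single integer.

Answer: 80

Derivation:
After op 1 (push 18): stack=[18] mem=[0,0,0,0]
After op 2 (RCL M3): stack=[18,0] mem=[0,0,0,0]
After op 3 (STO M0): stack=[18] mem=[0,0,0,0]
After op 4 (dup): stack=[18,18] mem=[0,0,0,0]
After op 5 (swap): stack=[18,18] mem=[0,0,0,0]
After op 6 (swap): stack=[18,18] mem=[0,0,0,0]
After op 7 (push 2): stack=[18,18,2] mem=[0,0,0,0]
After op 8 (pop): stack=[18,18] mem=[0,0,0,0]
After op 9 (/): stack=[1] mem=[0,0,0,0]
After op 10 (STO M1): stack=[empty] mem=[0,1,0,0]
After op 11 (push 4): stack=[4] mem=[0,1,0,0]
After op 12 (push 20): stack=[4,20] mem=[0,1,0,0]
After op 13 (*): stack=[80] mem=[0,1,0,0]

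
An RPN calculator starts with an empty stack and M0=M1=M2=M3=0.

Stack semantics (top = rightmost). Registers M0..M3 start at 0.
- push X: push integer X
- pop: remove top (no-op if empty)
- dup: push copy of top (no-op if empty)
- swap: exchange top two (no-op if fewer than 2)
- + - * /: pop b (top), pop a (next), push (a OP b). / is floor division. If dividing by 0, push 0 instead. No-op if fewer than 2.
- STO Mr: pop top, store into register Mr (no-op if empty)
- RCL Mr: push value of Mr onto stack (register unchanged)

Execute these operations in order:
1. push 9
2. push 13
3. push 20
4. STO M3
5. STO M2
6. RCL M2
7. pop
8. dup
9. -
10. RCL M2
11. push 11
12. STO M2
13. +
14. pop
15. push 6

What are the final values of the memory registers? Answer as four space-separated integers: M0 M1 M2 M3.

After op 1 (push 9): stack=[9] mem=[0,0,0,0]
After op 2 (push 13): stack=[9,13] mem=[0,0,0,0]
After op 3 (push 20): stack=[9,13,20] mem=[0,0,0,0]
After op 4 (STO M3): stack=[9,13] mem=[0,0,0,20]
After op 5 (STO M2): stack=[9] mem=[0,0,13,20]
After op 6 (RCL M2): stack=[9,13] mem=[0,0,13,20]
After op 7 (pop): stack=[9] mem=[0,0,13,20]
After op 8 (dup): stack=[9,9] mem=[0,0,13,20]
After op 9 (-): stack=[0] mem=[0,0,13,20]
After op 10 (RCL M2): stack=[0,13] mem=[0,0,13,20]
After op 11 (push 11): stack=[0,13,11] mem=[0,0,13,20]
After op 12 (STO M2): stack=[0,13] mem=[0,0,11,20]
After op 13 (+): stack=[13] mem=[0,0,11,20]
After op 14 (pop): stack=[empty] mem=[0,0,11,20]
After op 15 (push 6): stack=[6] mem=[0,0,11,20]

Answer: 0 0 11 20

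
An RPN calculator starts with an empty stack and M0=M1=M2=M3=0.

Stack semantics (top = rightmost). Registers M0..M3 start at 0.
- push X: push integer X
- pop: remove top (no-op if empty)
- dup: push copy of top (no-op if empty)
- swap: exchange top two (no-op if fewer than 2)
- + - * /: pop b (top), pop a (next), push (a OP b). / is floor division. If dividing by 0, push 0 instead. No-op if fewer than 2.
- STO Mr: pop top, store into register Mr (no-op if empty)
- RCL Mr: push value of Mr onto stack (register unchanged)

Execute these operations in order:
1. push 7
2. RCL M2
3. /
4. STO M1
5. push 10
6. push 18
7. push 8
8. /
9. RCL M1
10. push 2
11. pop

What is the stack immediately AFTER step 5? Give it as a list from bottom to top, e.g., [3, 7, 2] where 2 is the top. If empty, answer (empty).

After op 1 (push 7): stack=[7] mem=[0,0,0,0]
After op 2 (RCL M2): stack=[7,0] mem=[0,0,0,0]
After op 3 (/): stack=[0] mem=[0,0,0,0]
After op 4 (STO M1): stack=[empty] mem=[0,0,0,0]
After op 5 (push 10): stack=[10] mem=[0,0,0,0]

[10]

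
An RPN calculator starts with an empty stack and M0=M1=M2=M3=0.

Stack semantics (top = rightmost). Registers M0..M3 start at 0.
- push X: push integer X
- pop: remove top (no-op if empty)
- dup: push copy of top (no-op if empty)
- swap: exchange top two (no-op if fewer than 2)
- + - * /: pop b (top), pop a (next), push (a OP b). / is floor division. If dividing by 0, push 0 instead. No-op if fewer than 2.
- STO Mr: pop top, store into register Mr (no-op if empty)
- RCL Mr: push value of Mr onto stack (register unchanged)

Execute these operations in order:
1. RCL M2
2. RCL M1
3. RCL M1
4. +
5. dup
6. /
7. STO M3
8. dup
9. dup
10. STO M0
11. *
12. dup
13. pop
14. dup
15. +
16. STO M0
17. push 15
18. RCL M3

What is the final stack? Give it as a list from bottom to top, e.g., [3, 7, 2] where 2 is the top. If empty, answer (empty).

Answer: [15, 0]

Derivation:
After op 1 (RCL M2): stack=[0] mem=[0,0,0,0]
After op 2 (RCL M1): stack=[0,0] mem=[0,0,0,0]
After op 3 (RCL M1): stack=[0,0,0] mem=[0,0,0,0]
After op 4 (+): stack=[0,0] mem=[0,0,0,0]
After op 5 (dup): stack=[0,0,0] mem=[0,0,0,0]
After op 6 (/): stack=[0,0] mem=[0,0,0,0]
After op 7 (STO M3): stack=[0] mem=[0,0,0,0]
After op 8 (dup): stack=[0,0] mem=[0,0,0,0]
After op 9 (dup): stack=[0,0,0] mem=[0,0,0,0]
After op 10 (STO M0): stack=[0,0] mem=[0,0,0,0]
After op 11 (*): stack=[0] mem=[0,0,0,0]
After op 12 (dup): stack=[0,0] mem=[0,0,0,0]
After op 13 (pop): stack=[0] mem=[0,0,0,0]
After op 14 (dup): stack=[0,0] mem=[0,0,0,0]
After op 15 (+): stack=[0] mem=[0,0,0,0]
After op 16 (STO M0): stack=[empty] mem=[0,0,0,0]
After op 17 (push 15): stack=[15] mem=[0,0,0,0]
After op 18 (RCL M3): stack=[15,0] mem=[0,0,0,0]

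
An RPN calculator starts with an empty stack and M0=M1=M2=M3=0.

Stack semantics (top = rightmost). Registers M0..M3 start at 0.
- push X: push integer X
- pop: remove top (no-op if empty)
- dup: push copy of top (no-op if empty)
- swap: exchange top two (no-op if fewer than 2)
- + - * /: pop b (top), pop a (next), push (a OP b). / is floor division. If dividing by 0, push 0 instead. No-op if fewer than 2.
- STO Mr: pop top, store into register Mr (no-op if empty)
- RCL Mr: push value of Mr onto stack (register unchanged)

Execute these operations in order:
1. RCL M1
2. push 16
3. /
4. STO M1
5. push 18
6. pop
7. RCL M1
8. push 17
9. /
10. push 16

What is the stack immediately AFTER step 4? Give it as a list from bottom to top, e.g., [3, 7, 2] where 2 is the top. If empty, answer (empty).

After op 1 (RCL M1): stack=[0] mem=[0,0,0,0]
After op 2 (push 16): stack=[0,16] mem=[0,0,0,0]
After op 3 (/): stack=[0] mem=[0,0,0,0]
After op 4 (STO M1): stack=[empty] mem=[0,0,0,0]

(empty)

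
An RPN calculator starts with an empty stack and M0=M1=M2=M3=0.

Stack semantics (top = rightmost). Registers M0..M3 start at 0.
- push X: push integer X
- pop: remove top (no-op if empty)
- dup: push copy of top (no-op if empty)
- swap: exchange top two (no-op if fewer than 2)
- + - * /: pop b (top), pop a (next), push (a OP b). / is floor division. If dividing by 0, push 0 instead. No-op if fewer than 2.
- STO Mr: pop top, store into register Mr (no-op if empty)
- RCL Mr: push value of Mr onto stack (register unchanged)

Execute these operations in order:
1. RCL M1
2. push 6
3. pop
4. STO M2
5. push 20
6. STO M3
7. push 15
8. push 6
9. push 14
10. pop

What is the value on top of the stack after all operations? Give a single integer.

After op 1 (RCL M1): stack=[0] mem=[0,0,0,0]
After op 2 (push 6): stack=[0,6] mem=[0,0,0,0]
After op 3 (pop): stack=[0] mem=[0,0,0,0]
After op 4 (STO M2): stack=[empty] mem=[0,0,0,0]
After op 5 (push 20): stack=[20] mem=[0,0,0,0]
After op 6 (STO M3): stack=[empty] mem=[0,0,0,20]
After op 7 (push 15): stack=[15] mem=[0,0,0,20]
After op 8 (push 6): stack=[15,6] mem=[0,0,0,20]
After op 9 (push 14): stack=[15,6,14] mem=[0,0,0,20]
After op 10 (pop): stack=[15,6] mem=[0,0,0,20]

Answer: 6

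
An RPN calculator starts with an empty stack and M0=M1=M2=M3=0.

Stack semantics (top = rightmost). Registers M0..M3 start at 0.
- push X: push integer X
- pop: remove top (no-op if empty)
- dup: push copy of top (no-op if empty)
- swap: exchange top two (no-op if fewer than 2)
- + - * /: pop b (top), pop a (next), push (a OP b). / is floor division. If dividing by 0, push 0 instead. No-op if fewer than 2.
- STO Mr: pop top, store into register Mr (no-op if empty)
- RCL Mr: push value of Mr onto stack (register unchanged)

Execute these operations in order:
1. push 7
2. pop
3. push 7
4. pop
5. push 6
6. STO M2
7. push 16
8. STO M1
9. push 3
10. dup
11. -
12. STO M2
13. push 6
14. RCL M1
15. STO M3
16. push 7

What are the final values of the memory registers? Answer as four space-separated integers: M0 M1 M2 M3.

After op 1 (push 7): stack=[7] mem=[0,0,0,0]
After op 2 (pop): stack=[empty] mem=[0,0,0,0]
After op 3 (push 7): stack=[7] mem=[0,0,0,0]
After op 4 (pop): stack=[empty] mem=[0,0,0,0]
After op 5 (push 6): stack=[6] mem=[0,0,0,0]
After op 6 (STO M2): stack=[empty] mem=[0,0,6,0]
After op 7 (push 16): stack=[16] mem=[0,0,6,0]
After op 8 (STO M1): stack=[empty] mem=[0,16,6,0]
After op 9 (push 3): stack=[3] mem=[0,16,6,0]
After op 10 (dup): stack=[3,3] mem=[0,16,6,0]
After op 11 (-): stack=[0] mem=[0,16,6,0]
After op 12 (STO M2): stack=[empty] mem=[0,16,0,0]
After op 13 (push 6): stack=[6] mem=[0,16,0,0]
After op 14 (RCL M1): stack=[6,16] mem=[0,16,0,0]
After op 15 (STO M3): stack=[6] mem=[0,16,0,16]
After op 16 (push 7): stack=[6,7] mem=[0,16,0,16]

Answer: 0 16 0 16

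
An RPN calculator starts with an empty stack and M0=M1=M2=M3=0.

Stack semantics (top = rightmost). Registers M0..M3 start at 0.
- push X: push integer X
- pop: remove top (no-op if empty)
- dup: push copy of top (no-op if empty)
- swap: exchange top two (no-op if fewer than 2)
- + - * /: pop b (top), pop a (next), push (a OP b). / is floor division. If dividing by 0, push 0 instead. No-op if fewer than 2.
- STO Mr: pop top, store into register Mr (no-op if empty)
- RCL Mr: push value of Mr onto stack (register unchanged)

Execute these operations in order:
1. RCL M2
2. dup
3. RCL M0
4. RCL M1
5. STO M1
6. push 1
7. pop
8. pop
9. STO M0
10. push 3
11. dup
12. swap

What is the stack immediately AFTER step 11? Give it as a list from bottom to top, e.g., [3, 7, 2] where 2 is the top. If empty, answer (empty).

After op 1 (RCL M2): stack=[0] mem=[0,0,0,0]
After op 2 (dup): stack=[0,0] mem=[0,0,0,0]
After op 3 (RCL M0): stack=[0,0,0] mem=[0,0,0,0]
After op 4 (RCL M1): stack=[0,0,0,0] mem=[0,0,0,0]
After op 5 (STO M1): stack=[0,0,0] mem=[0,0,0,0]
After op 6 (push 1): stack=[0,0,0,1] mem=[0,0,0,0]
After op 7 (pop): stack=[0,0,0] mem=[0,0,0,0]
After op 8 (pop): stack=[0,0] mem=[0,0,0,0]
After op 9 (STO M0): stack=[0] mem=[0,0,0,0]
After op 10 (push 3): stack=[0,3] mem=[0,0,0,0]
After op 11 (dup): stack=[0,3,3] mem=[0,0,0,0]

[0, 3, 3]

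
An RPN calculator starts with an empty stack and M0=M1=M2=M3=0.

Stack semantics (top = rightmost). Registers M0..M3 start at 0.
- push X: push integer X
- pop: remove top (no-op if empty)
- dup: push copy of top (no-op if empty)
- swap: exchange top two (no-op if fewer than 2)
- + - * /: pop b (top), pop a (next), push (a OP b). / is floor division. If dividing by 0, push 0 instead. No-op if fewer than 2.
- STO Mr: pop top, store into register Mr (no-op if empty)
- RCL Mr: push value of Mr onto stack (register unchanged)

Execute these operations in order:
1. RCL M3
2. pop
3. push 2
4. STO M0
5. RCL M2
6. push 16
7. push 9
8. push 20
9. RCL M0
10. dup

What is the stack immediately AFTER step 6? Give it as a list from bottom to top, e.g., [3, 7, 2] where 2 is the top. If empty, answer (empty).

After op 1 (RCL M3): stack=[0] mem=[0,0,0,0]
After op 2 (pop): stack=[empty] mem=[0,0,0,0]
After op 3 (push 2): stack=[2] mem=[0,0,0,0]
After op 4 (STO M0): stack=[empty] mem=[2,0,0,0]
After op 5 (RCL M2): stack=[0] mem=[2,0,0,0]
After op 6 (push 16): stack=[0,16] mem=[2,0,0,0]

[0, 16]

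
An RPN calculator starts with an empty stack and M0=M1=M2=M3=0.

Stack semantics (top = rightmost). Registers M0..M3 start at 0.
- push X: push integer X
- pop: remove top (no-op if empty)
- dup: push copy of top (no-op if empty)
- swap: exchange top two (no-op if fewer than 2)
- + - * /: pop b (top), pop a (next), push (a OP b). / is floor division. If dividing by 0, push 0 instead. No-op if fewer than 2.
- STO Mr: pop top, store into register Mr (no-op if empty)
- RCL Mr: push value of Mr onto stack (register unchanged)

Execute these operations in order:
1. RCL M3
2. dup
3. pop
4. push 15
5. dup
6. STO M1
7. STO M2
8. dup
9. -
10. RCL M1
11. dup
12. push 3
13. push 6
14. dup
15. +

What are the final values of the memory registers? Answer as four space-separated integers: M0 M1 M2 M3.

After op 1 (RCL M3): stack=[0] mem=[0,0,0,0]
After op 2 (dup): stack=[0,0] mem=[0,0,0,0]
After op 3 (pop): stack=[0] mem=[0,0,0,0]
After op 4 (push 15): stack=[0,15] mem=[0,0,0,0]
After op 5 (dup): stack=[0,15,15] mem=[0,0,0,0]
After op 6 (STO M1): stack=[0,15] mem=[0,15,0,0]
After op 7 (STO M2): stack=[0] mem=[0,15,15,0]
After op 8 (dup): stack=[0,0] mem=[0,15,15,0]
After op 9 (-): stack=[0] mem=[0,15,15,0]
After op 10 (RCL M1): stack=[0,15] mem=[0,15,15,0]
After op 11 (dup): stack=[0,15,15] mem=[0,15,15,0]
After op 12 (push 3): stack=[0,15,15,3] mem=[0,15,15,0]
After op 13 (push 6): stack=[0,15,15,3,6] mem=[0,15,15,0]
After op 14 (dup): stack=[0,15,15,3,6,6] mem=[0,15,15,0]
After op 15 (+): stack=[0,15,15,3,12] mem=[0,15,15,0]

Answer: 0 15 15 0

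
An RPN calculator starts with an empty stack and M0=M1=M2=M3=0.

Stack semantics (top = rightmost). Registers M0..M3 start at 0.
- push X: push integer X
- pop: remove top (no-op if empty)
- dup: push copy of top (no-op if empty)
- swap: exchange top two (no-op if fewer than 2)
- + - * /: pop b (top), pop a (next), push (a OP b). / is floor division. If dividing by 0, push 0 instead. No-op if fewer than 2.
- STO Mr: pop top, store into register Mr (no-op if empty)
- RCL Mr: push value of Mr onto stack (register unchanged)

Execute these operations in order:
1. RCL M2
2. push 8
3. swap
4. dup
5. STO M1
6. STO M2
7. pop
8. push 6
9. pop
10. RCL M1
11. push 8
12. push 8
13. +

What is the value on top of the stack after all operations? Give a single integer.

Answer: 16

Derivation:
After op 1 (RCL M2): stack=[0] mem=[0,0,0,0]
After op 2 (push 8): stack=[0,8] mem=[0,0,0,0]
After op 3 (swap): stack=[8,0] mem=[0,0,0,0]
After op 4 (dup): stack=[8,0,0] mem=[0,0,0,0]
After op 5 (STO M1): stack=[8,0] mem=[0,0,0,0]
After op 6 (STO M2): stack=[8] mem=[0,0,0,0]
After op 7 (pop): stack=[empty] mem=[0,0,0,0]
After op 8 (push 6): stack=[6] mem=[0,0,0,0]
After op 9 (pop): stack=[empty] mem=[0,0,0,0]
After op 10 (RCL M1): stack=[0] mem=[0,0,0,0]
After op 11 (push 8): stack=[0,8] mem=[0,0,0,0]
After op 12 (push 8): stack=[0,8,8] mem=[0,0,0,0]
After op 13 (+): stack=[0,16] mem=[0,0,0,0]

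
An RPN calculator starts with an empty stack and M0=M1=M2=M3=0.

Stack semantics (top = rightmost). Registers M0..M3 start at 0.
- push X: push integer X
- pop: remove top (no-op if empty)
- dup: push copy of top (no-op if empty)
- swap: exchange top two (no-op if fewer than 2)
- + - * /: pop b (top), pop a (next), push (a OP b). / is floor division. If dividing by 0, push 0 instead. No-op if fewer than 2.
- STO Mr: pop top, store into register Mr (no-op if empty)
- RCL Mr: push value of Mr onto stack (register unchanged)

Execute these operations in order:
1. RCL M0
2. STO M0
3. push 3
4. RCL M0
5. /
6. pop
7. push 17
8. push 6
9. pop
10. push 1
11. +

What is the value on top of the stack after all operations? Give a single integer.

Answer: 18

Derivation:
After op 1 (RCL M0): stack=[0] mem=[0,0,0,0]
After op 2 (STO M0): stack=[empty] mem=[0,0,0,0]
After op 3 (push 3): stack=[3] mem=[0,0,0,0]
After op 4 (RCL M0): stack=[3,0] mem=[0,0,0,0]
After op 5 (/): stack=[0] mem=[0,0,0,0]
After op 6 (pop): stack=[empty] mem=[0,0,0,0]
After op 7 (push 17): stack=[17] mem=[0,0,0,0]
After op 8 (push 6): stack=[17,6] mem=[0,0,0,0]
After op 9 (pop): stack=[17] mem=[0,0,0,0]
After op 10 (push 1): stack=[17,1] mem=[0,0,0,0]
After op 11 (+): stack=[18] mem=[0,0,0,0]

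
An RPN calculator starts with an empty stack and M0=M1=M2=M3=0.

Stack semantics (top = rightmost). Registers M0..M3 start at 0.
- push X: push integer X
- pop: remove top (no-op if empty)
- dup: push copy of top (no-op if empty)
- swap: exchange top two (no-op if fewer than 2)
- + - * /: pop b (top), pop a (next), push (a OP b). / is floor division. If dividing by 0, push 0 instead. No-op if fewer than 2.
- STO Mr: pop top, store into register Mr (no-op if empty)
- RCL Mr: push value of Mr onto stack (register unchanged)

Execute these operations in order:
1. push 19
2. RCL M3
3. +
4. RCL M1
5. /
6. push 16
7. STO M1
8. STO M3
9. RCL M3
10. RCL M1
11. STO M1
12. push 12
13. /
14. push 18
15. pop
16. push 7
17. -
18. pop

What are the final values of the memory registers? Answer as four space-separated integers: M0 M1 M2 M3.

After op 1 (push 19): stack=[19] mem=[0,0,0,0]
After op 2 (RCL M3): stack=[19,0] mem=[0,0,0,0]
After op 3 (+): stack=[19] mem=[0,0,0,0]
After op 4 (RCL M1): stack=[19,0] mem=[0,0,0,0]
After op 5 (/): stack=[0] mem=[0,0,0,0]
After op 6 (push 16): stack=[0,16] mem=[0,0,0,0]
After op 7 (STO M1): stack=[0] mem=[0,16,0,0]
After op 8 (STO M3): stack=[empty] mem=[0,16,0,0]
After op 9 (RCL M3): stack=[0] mem=[0,16,0,0]
After op 10 (RCL M1): stack=[0,16] mem=[0,16,0,0]
After op 11 (STO M1): stack=[0] mem=[0,16,0,0]
After op 12 (push 12): stack=[0,12] mem=[0,16,0,0]
After op 13 (/): stack=[0] mem=[0,16,0,0]
After op 14 (push 18): stack=[0,18] mem=[0,16,0,0]
After op 15 (pop): stack=[0] mem=[0,16,0,0]
After op 16 (push 7): stack=[0,7] mem=[0,16,0,0]
After op 17 (-): stack=[-7] mem=[0,16,0,0]
After op 18 (pop): stack=[empty] mem=[0,16,0,0]

Answer: 0 16 0 0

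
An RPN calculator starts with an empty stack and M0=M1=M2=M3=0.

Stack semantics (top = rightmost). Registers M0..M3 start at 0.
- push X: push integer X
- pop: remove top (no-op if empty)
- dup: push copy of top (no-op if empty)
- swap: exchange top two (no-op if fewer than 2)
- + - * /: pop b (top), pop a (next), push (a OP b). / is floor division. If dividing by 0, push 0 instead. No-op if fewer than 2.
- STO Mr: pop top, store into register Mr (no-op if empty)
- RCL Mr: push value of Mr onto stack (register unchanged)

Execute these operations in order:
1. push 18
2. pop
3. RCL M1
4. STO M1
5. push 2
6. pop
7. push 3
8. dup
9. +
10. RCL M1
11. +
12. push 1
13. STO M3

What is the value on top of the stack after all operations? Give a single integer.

After op 1 (push 18): stack=[18] mem=[0,0,0,0]
After op 2 (pop): stack=[empty] mem=[0,0,0,0]
After op 3 (RCL M1): stack=[0] mem=[0,0,0,0]
After op 4 (STO M1): stack=[empty] mem=[0,0,0,0]
After op 5 (push 2): stack=[2] mem=[0,0,0,0]
After op 6 (pop): stack=[empty] mem=[0,0,0,0]
After op 7 (push 3): stack=[3] mem=[0,0,0,0]
After op 8 (dup): stack=[3,3] mem=[0,0,0,0]
After op 9 (+): stack=[6] mem=[0,0,0,0]
After op 10 (RCL M1): stack=[6,0] mem=[0,0,0,0]
After op 11 (+): stack=[6] mem=[0,0,0,0]
After op 12 (push 1): stack=[6,1] mem=[0,0,0,0]
After op 13 (STO M3): stack=[6] mem=[0,0,0,1]

Answer: 6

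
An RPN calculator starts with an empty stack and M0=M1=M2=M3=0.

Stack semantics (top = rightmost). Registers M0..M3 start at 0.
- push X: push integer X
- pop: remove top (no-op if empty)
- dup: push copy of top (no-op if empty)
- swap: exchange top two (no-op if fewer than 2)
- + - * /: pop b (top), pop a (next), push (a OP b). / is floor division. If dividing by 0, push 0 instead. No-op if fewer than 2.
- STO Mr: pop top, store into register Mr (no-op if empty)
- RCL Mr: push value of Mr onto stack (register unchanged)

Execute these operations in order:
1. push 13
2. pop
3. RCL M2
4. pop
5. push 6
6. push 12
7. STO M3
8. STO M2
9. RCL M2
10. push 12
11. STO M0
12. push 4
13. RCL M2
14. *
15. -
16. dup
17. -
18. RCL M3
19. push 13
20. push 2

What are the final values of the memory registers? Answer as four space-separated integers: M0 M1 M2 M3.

After op 1 (push 13): stack=[13] mem=[0,0,0,0]
After op 2 (pop): stack=[empty] mem=[0,0,0,0]
After op 3 (RCL M2): stack=[0] mem=[0,0,0,0]
After op 4 (pop): stack=[empty] mem=[0,0,0,0]
After op 5 (push 6): stack=[6] mem=[0,0,0,0]
After op 6 (push 12): stack=[6,12] mem=[0,0,0,0]
After op 7 (STO M3): stack=[6] mem=[0,0,0,12]
After op 8 (STO M2): stack=[empty] mem=[0,0,6,12]
After op 9 (RCL M2): stack=[6] mem=[0,0,6,12]
After op 10 (push 12): stack=[6,12] mem=[0,0,6,12]
After op 11 (STO M0): stack=[6] mem=[12,0,6,12]
After op 12 (push 4): stack=[6,4] mem=[12,0,6,12]
After op 13 (RCL M2): stack=[6,4,6] mem=[12,0,6,12]
After op 14 (*): stack=[6,24] mem=[12,0,6,12]
After op 15 (-): stack=[-18] mem=[12,0,6,12]
After op 16 (dup): stack=[-18,-18] mem=[12,0,6,12]
After op 17 (-): stack=[0] mem=[12,0,6,12]
After op 18 (RCL M3): stack=[0,12] mem=[12,0,6,12]
After op 19 (push 13): stack=[0,12,13] mem=[12,0,6,12]
After op 20 (push 2): stack=[0,12,13,2] mem=[12,0,6,12]

Answer: 12 0 6 12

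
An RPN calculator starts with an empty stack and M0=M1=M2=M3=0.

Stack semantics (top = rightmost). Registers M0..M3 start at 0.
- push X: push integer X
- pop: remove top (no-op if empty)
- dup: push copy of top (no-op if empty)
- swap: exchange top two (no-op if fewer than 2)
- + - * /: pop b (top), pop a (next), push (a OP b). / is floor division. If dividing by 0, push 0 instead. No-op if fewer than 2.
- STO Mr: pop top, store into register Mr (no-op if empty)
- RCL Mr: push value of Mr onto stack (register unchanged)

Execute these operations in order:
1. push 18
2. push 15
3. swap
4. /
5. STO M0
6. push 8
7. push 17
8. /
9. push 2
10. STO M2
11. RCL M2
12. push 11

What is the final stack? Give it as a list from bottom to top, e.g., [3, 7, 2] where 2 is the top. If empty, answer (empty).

Answer: [0, 2, 11]

Derivation:
After op 1 (push 18): stack=[18] mem=[0,0,0,0]
After op 2 (push 15): stack=[18,15] mem=[0,0,0,0]
After op 3 (swap): stack=[15,18] mem=[0,0,0,0]
After op 4 (/): stack=[0] mem=[0,0,0,0]
After op 5 (STO M0): stack=[empty] mem=[0,0,0,0]
After op 6 (push 8): stack=[8] mem=[0,0,0,0]
After op 7 (push 17): stack=[8,17] mem=[0,0,0,0]
After op 8 (/): stack=[0] mem=[0,0,0,0]
After op 9 (push 2): stack=[0,2] mem=[0,0,0,0]
After op 10 (STO M2): stack=[0] mem=[0,0,2,0]
After op 11 (RCL M2): stack=[0,2] mem=[0,0,2,0]
After op 12 (push 11): stack=[0,2,11] mem=[0,0,2,0]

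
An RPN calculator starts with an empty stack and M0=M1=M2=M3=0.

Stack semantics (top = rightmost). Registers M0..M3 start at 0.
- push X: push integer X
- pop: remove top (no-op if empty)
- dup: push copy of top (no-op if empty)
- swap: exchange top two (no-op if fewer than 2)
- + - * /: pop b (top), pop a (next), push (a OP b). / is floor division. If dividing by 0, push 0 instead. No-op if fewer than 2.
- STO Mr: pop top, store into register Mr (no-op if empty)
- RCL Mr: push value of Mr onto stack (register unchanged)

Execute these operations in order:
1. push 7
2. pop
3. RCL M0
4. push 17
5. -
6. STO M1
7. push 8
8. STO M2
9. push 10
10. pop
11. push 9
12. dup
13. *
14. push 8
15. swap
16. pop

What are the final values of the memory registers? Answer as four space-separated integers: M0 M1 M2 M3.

After op 1 (push 7): stack=[7] mem=[0,0,0,0]
After op 2 (pop): stack=[empty] mem=[0,0,0,0]
After op 3 (RCL M0): stack=[0] mem=[0,0,0,0]
After op 4 (push 17): stack=[0,17] mem=[0,0,0,0]
After op 5 (-): stack=[-17] mem=[0,0,0,0]
After op 6 (STO M1): stack=[empty] mem=[0,-17,0,0]
After op 7 (push 8): stack=[8] mem=[0,-17,0,0]
After op 8 (STO M2): stack=[empty] mem=[0,-17,8,0]
After op 9 (push 10): stack=[10] mem=[0,-17,8,0]
After op 10 (pop): stack=[empty] mem=[0,-17,8,0]
After op 11 (push 9): stack=[9] mem=[0,-17,8,0]
After op 12 (dup): stack=[9,9] mem=[0,-17,8,0]
After op 13 (*): stack=[81] mem=[0,-17,8,0]
After op 14 (push 8): stack=[81,8] mem=[0,-17,8,0]
After op 15 (swap): stack=[8,81] mem=[0,-17,8,0]
After op 16 (pop): stack=[8] mem=[0,-17,8,0]

Answer: 0 -17 8 0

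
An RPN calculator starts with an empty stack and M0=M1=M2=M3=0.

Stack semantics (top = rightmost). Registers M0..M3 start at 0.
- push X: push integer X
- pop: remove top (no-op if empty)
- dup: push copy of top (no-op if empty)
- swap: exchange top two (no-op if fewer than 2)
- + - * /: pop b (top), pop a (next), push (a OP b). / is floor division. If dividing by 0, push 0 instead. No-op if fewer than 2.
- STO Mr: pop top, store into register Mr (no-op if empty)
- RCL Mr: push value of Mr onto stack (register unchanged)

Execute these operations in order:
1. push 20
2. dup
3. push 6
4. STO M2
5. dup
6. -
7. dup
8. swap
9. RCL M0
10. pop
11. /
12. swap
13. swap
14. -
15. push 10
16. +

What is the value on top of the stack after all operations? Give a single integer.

Answer: 30

Derivation:
After op 1 (push 20): stack=[20] mem=[0,0,0,0]
After op 2 (dup): stack=[20,20] mem=[0,0,0,0]
After op 3 (push 6): stack=[20,20,6] mem=[0,0,0,0]
After op 4 (STO M2): stack=[20,20] mem=[0,0,6,0]
After op 5 (dup): stack=[20,20,20] mem=[0,0,6,0]
After op 6 (-): stack=[20,0] mem=[0,0,6,0]
After op 7 (dup): stack=[20,0,0] mem=[0,0,6,0]
After op 8 (swap): stack=[20,0,0] mem=[0,0,6,0]
After op 9 (RCL M0): stack=[20,0,0,0] mem=[0,0,6,0]
After op 10 (pop): stack=[20,0,0] mem=[0,0,6,0]
After op 11 (/): stack=[20,0] mem=[0,0,6,0]
After op 12 (swap): stack=[0,20] mem=[0,0,6,0]
After op 13 (swap): stack=[20,0] mem=[0,0,6,0]
After op 14 (-): stack=[20] mem=[0,0,6,0]
After op 15 (push 10): stack=[20,10] mem=[0,0,6,0]
After op 16 (+): stack=[30] mem=[0,0,6,0]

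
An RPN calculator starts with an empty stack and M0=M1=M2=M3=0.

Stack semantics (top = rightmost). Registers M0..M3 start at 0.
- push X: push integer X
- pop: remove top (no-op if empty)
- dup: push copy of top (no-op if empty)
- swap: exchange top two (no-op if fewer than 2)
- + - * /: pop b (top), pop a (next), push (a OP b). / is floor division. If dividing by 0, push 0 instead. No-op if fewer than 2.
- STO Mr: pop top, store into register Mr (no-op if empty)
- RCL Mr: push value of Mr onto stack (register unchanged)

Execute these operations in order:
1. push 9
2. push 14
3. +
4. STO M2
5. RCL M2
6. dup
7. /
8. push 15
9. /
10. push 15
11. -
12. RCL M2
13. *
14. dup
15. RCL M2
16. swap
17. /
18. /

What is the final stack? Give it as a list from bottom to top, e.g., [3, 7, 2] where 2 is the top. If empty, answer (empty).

After op 1 (push 9): stack=[9] mem=[0,0,0,0]
After op 2 (push 14): stack=[9,14] mem=[0,0,0,0]
After op 3 (+): stack=[23] mem=[0,0,0,0]
After op 4 (STO M2): stack=[empty] mem=[0,0,23,0]
After op 5 (RCL M2): stack=[23] mem=[0,0,23,0]
After op 6 (dup): stack=[23,23] mem=[0,0,23,0]
After op 7 (/): stack=[1] mem=[0,0,23,0]
After op 8 (push 15): stack=[1,15] mem=[0,0,23,0]
After op 9 (/): stack=[0] mem=[0,0,23,0]
After op 10 (push 15): stack=[0,15] mem=[0,0,23,0]
After op 11 (-): stack=[-15] mem=[0,0,23,0]
After op 12 (RCL M2): stack=[-15,23] mem=[0,0,23,0]
After op 13 (*): stack=[-345] mem=[0,0,23,0]
After op 14 (dup): stack=[-345,-345] mem=[0,0,23,0]
After op 15 (RCL M2): stack=[-345,-345,23] mem=[0,0,23,0]
After op 16 (swap): stack=[-345,23,-345] mem=[0,0,23,0]
After op 17 (/): stack=[-345,-1] mem=[0,0,23,0]
After op 18 (/): stack=[345] mem=[0,0,23,0]

Answer: [345]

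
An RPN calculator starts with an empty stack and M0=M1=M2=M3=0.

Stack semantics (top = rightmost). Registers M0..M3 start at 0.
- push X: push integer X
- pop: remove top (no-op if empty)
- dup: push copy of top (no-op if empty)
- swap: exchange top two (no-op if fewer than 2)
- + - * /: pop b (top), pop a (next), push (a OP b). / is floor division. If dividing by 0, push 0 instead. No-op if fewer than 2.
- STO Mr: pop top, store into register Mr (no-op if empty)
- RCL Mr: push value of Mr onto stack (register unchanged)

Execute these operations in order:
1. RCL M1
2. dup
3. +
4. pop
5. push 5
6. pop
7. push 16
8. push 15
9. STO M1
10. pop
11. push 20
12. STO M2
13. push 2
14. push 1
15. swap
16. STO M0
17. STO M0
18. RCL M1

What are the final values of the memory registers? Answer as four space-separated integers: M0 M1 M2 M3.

After op 1 (RCL M1): stack=[0] mem=[0,0,0,0]
After op 2 (dup): stack=[0,0] mem=[0,0,0,0]
After op 3 (+): stack=[0] mem=[0,0,0,0]
After op 4 (pop): stack=[empty] mem=[0,0,0,0]
After op 5 (push 5): stack=[5] mem=[0,0,0,0]
After op 6 (pop): stack=[empty] mem=[0,0,0,0]
After op 7 (push 16): stack=[16] mem=[0,0,0,0]
After op 8 (push 15): stack=[16,15] mem=[0,0,0,0]
After op 9 (STO M1): stack=[16] mem=[0,15,0,0]
After op 10 (pop): stack=[empty] mem=[0,15,0,0]
After op 11 (push 20): stack=[20] mem=[0,15,0,0]
After op 12 (STO M2): stack=[empty] mem=[0,15,20,0]
After op 13 (push 2): stack=[2] mem=[0,15,20,0]
After op 14 (push 1): stack=[2,1] mem=[0,15,20,0]
After op 15 (swap): stack=[1,2] mem=[0,15,20,0]
After op 16 (STO M0): stack=[1] mem=[2,15,20,0]
After op 17 (STO M0): stack=[empty] mem=[1,15,20,0]
After op 18 (RCL M1): stack=[15] mem=[1,15,20,0]

Answer: 1 15 20 0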